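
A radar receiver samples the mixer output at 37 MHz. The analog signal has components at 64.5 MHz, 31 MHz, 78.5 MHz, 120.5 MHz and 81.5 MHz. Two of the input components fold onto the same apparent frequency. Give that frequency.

fs/2 = 18.5 MHz.
64.5 MHz mod fs = 27.5 MHz.
27.5 MHz > fs/2 = 18.5 MHz, folds to fs − 27.5 MHz = 9.5 MHz.
31 MHz > fs/2 = 18.5 MHz, folds to fs − 31 MHz = 6 MHz.
78.5 MHz mod fs = 4.5 MHz.
4.5 MHz ≤ fs/2 = 18.5 MHz, appears at 4.5 MHz.
120.5 MHz mod fs = 9.5 MHz.
9.5 MHz ≤ fs/2 = 18.5 MHz, appears at 9.5 MHz.
81.5 MHz mod fs = 7.5 MHz.
7.5 MHz ≤ fs/2 = 18.5 MHz, appears at 7.5 MHz.
64.5 MHz and 120.5 MHz both map to 9.5 MHz.

9.5 MHz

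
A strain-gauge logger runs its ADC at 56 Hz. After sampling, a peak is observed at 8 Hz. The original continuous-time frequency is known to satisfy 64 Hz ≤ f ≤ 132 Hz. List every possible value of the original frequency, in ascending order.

Frequencies that alias to 8 Hz are k·fs ± 8 Hz for integer k ≥ 0.
k=0: 8 Hz.
k=1: 48 Hz, 64 Hz.
k=2: 104 Hz, 120 Hz.
k=3: 160 Hz, 176 Hz.
Within [64 Hz, 132 Hz]: 64 Hz, 104 Hz, 120 Hz.

64 Hz, 104 Hz, 120 Hz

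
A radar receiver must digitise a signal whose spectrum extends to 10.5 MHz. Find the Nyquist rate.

Nyquist rate = 2 × 10.5 MHz = 21 MHz.

21 MHz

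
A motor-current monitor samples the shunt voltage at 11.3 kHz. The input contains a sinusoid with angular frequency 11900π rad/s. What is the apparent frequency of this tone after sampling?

ω = 11900π rad/s → f = ω/(2π) = 5950 Hz = 5.95 kHz.
5.95 kHz > fs/2 = 5.65 kHz, folds to fs − 5.95 kHz = 5.35 kHz.

5.35 kHz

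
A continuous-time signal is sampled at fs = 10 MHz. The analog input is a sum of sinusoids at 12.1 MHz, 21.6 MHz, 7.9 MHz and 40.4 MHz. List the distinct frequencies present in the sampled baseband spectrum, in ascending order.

fs/2 = 5 MHz.
12.1 MHz mod fs = 2.1 MHz.
2.1 MHz ≤ fs/2 = 5 MHz, appears at 2.1 MHz.
21.6 MHz mod fs = 1.6 MHz.
1.6 MHz ≤ fs/2 = 5 MHz, appears at 1.6 MHz.
7.9 MHz > fs/2 = 5 MHz, folds to fs − 7.9 MHz = 2.1 MHz.
40.4 MHz mod fs = 0.4 MHz.
0.4 MHz ≤ fs/2 = 5 MHz, appears at 0.4 MHz.
Distinct values: {0.4 MHz, 1.6 MHz, 2.1 MHz}.

0.4 MHz, 1.6 MHz, 2.1 MHz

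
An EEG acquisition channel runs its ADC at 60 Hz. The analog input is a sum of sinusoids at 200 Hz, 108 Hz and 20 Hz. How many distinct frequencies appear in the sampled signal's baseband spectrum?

2

fs/2 = 30 Hz.
200 Hz mod fs = 20 Hz.
20 Hz ≤ fs/2 = 30 Hz, appears at 20 Hz.
108 Hz mod fs = 48 Hz.
48 Hz > fs/2 = 30 Hz, folds to fs − 48 Hz = 12 Hz.
20 Hz ≤ fs/2 = 30 Hz, passes unchanged.
Distinct values: {12 Hz, 20 Hz} → 2.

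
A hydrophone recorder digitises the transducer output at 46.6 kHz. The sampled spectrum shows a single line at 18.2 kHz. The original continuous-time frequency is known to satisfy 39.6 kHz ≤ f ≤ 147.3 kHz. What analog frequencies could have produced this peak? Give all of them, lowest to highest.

64.8 kHz, 75 kHz, 111.4 kHz, 121.6 kHz

Frequencies that alias to 18.2 kHz are k·fs ± 18.2 kHz for integer k ≥ 0.
k=0: 18.2 kHz.
k=1: 28.4 kHz, 64.8 kHz.
k=2: 75 kHz, 111.4 kHz.
k=3: 121.6 kHz, 158 kHz.
k=4: 168.2 kHz, 204.6 kHz.
Within [39.6 kHz, 147.3 kHz]: 64.8 kHz, 75 kHz, 111.4 kHz, 121.6 kHz.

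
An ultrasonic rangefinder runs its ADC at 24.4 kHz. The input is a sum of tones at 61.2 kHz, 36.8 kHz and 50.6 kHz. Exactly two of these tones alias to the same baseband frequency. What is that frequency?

12 kHz

fs/2 = 12.2 kHz.
61.2 kHz mod fs = 12.4 kHz.
12.4 kHz > fs/2 = 12.2 kHz, folds to fs − 12.4 kHz = 12 kHz.
36.8 kHz mod fs = 12.4 kHz.
12.4 kHz > fs/2 = 12.2 kHz, folds to fs − 12.4 kHz = 12 kHz.
50.6 kHz mod fs = 1.8 kHz.
1.8 kHz ≤ fs/2 = 12.2 kHz, appears at 1.8 kHz.
36.8 kHz and 61.2 kHz both map to 12 kHz.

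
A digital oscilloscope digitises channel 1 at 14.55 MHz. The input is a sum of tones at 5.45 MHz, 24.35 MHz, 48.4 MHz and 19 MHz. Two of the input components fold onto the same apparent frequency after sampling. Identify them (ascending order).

24.35 MHz, 48.4 MHz

fs/2 = 7.275 MHz.
5.45 MHz ≤ fs/2 = 7.275 MHz, passes unchanged.
24.35 MHz mod fs = 9.8 MHz.
9.8 MHz > fs/2 = 7.275 MHz, folds to fs − 9.8 MHz = 4.75 MHz.
48.4 MHz mod fs = 4.75 MHz.
4.75 MHz ≤ fs/2 = 7.275 MHz, appears at 4.75 MHz.
19 MHz mod fs = 4.45 MHz.
4.45 MHz ≤ fs/2 = 7.275 MHz, appears at 4.45 MHz.
24.35 MHz and 48.4 MHz both map to 4.75 MHz.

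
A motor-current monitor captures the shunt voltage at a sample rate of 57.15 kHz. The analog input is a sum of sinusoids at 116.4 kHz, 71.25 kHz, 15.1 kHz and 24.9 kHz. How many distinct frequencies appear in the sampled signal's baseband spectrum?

fs/2 = 28.575 kHz.
116.4 kHz mod fs = 2.1 kHz.
2.1 kHz ≤ fs/2 = 28.575 kHz, appears at 2.1 kHz.
71.25 kHz mod fs = 14.1 kHz.
14.1 kHz ≤ fs/2 = 28.575 kHz, appears at 14.1 kHz.
15.1 kHz ≤ fs/2 = 28.575 kHz, passes unchanged.
24.9 kHz ≤ fs/2 = 28.575 kHz, passes unchanged.
Distinct values: {2.1 kHz, 14.1 kHz, 15.1 kHz, 24.9 kHz} → 4.

4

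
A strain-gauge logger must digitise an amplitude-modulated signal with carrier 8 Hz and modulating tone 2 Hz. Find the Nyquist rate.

20 Hz

AM sidebands sit at fc ± fm = 6 Hz and 10 Hz.
Highest-frequency component: 10 Hz.
Nyquist rate = 2 × 10 Hz = 20 Hz.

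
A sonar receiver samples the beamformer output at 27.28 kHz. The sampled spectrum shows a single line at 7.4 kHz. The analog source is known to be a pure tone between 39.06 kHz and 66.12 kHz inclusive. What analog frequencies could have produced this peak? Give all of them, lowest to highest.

47.16 kHz, 61.96 kHz

Frequencies that alias to 7.4 kHz are k·fs ± 7.4 kHz for integer k ≥ 0.
k=0: 7.4 kHz.
k=1: 19.88 kHz, 34.68 kHz.
k=2: 47.16 kHz, 61.96 kHz.
k=3: 74.44 kHz, 89.24 kHz.
Within [39.06 kHz, 66.12 kHz]: 47.16 kHz, 61.96 kHz.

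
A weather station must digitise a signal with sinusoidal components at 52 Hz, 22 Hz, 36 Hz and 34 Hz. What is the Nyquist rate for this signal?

104 Hz

Highest-frequency component: 52 Hz.
Nyquist rate = 2 × 52 Hz = 104 Hz.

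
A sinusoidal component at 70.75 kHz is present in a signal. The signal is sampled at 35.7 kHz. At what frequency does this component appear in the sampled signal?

0.65 kHz

70.75 kHz mod fs = 35.05 kHz.
35.05 kHz > fs/2 = 17.85 kHz, folds to fs − 35.05 kHz = 0.65 kHz.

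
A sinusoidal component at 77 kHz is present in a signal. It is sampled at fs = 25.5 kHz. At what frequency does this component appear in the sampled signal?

0.5 kHz

77 kHz mod fs = 0.5 kHz.
0.5 kHz ≤ fs/2 = 12.75 kHz, appears at 0.5 kHz.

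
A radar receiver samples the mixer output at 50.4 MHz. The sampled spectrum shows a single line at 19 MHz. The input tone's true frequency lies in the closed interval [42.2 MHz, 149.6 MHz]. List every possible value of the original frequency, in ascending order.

69.4 MHz, 81.8 MHz, 119.8 MHz, 132.2 MHz

Frequencies that alias to 19 MHz are k·fs ± 19 MHz for integer k ≥ 0.
k=0: 19 MHz.
k=1: 31.4 MHz, 69.4 MHz.
k=2: 81.8 MHz, 119.8 MHz.
k=3: 132.2 MHz, 170.2 MHz.
k=4: 182.6 MHz, 220.6 MHz.
Within [42.2 MHz, 149.6 MHz]: 69.4 MHz, 81.8 MHz, 119.8 MHz, 132.2 MHz.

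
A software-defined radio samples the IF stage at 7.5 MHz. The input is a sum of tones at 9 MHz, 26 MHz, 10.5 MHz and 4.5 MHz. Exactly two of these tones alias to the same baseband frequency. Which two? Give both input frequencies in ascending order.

fs/2 = 3.75 MHz.
9 MHz mod fs = 1.5 MHz.
1.5 MHz ≤ fs/2 = 3.75 MHz, appears at 1.5 MHz.
26 MHz mod fs = 3.5 MHz.
3.5 MHz ≤ fs/2 = 3.75 MHz, appears at 3.5 MHz.
10.5 MHz mod fs = 3 MHz.
3 MHz ≤ fs/2 = 3.75 MHz, appears at 3 MHz.
4.5 MHz > fs/2 = 3.75 MHz, folds to fs − 4.5 MHz = 3 MHz.
4.5 MHz and 10.5 MHz both map to 3 MHz.

4.5 MHz, 10.5 MHz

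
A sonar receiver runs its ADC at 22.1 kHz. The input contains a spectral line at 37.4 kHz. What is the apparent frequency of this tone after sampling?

6.8 kHz

37.4 kHz mod fs = 15.3 kHz.
15.3 kHz > fs/2 = 11.05 kHz, folds to fs − 15.3 kHz = 6.8 kHz.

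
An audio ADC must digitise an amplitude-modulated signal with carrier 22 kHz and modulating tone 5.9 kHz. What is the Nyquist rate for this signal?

AM sidebands sit at fc ± fm = 16.1 kHz and 27.9 kHz.
Highest-frequency component: 27.9 kHz.
Nyquist rate = 2 × 27.9 kHz = 55.8 kHz.

55.8 kHz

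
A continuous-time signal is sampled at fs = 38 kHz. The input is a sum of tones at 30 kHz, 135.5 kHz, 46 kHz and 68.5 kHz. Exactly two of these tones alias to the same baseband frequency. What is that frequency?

8 kHz

fs/2 = 19 kHz.
30 kHz > fs/2 = 19 kHz, folds to fs − 30 kHz = 8 kHz.
135.5 kHz mod fs = 21.5 kHz.
21.5 kHz > fs/2 = 19 kHz, folds to fs − 21.5 kHz = 16.5 kHz.
46 kHz mod fs = 8 kHz.
8 kHz ≤ fs/2 = 19 kHz, appears at 8 kHz.
68.5 kHz mod fs = 30.5 kHz.
30.5 kHz > fs/2 = 19 kHz, folds to fs − 30.5 kHz = 7.5 kHz.
30 kHz and 46 kHz both map to 8 kHz.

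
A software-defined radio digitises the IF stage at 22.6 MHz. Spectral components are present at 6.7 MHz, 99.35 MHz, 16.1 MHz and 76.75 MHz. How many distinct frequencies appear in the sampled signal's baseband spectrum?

fs/2 = 11.3 MHz.
6.7 MHz ≤ fs/2 = 11.3 MHz, passes unchanged.
99.35 MHz mod fs = 8.95 MHz.
8.95 MHz ≤ fs/2 = 11.3 MHz, appears at 8.95 MHz.
16.1 MHz > fs/2 = 11.3 MHz, folds to fs − 16.1 MHz = 6.5 MHz.
76.75 MHz mod fs = 8.95 MHz.
8.95 MHz ≤ fs/2 = 11.3 MHz, appears at 8.95 MHz.
Distinct values: {6.5 MHz, 6.7 MHz, 8.95 MHz} → 3.

3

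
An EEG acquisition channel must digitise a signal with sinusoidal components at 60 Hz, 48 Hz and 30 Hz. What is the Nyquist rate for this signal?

120 Hz

Highest-frequency component: 60 Hz.
Nyquist rate = 2 × 60 Hz = 120 Hz.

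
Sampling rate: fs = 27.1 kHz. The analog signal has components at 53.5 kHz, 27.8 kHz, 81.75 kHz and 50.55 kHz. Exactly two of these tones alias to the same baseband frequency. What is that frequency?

0.7 kHz

fs/2 = 13.55 kHz.
53.5 kHz mod fs = 26.4 kHz.
26.4 kHz > fs/2 = 13.55 kHz, folds to fs − 26.4 kHz = 0.7 kHz.
27.8 kHz mod fs = 0.7 kHz.
0.7 kHz ≤ fs/2 = 13.55 kHz, appears at 0.7 kHz.
81.75 kHz mod fs = 0.45 kHz.
0.45 kHz ≤ fs/2 = 13.55 kHz, appears at 0.45 kHz.
50.55 kHz mod fs = 23.45 kHz.
23.45 kHz > fs/2 = 13.55 kHz, folds to fs − 23.45 kHz = 3.65 kHz.
27.8 kHz and 53.5 kHz both map to 0.7 kHz.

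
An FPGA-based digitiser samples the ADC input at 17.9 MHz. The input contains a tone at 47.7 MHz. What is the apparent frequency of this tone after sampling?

6 MHz

47.7 MHz mod fs = 11.9 MHz.
11.9 MHz > fs/2 = 8.95 MHz, folds to fs − 11.9 MHz = 6 MHz.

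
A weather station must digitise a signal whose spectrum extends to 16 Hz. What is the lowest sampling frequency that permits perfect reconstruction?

32 Hz

Nyquist rate = 2 × 16 Hz = 32 Hz.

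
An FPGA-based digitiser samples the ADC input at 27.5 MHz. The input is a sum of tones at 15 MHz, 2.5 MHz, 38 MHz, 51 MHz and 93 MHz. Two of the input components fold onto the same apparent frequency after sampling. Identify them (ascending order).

fs/2 = 13.75 MHz.
15 MHz > fs/2 = 13.75 MHz, folds to fs − 15 MHz = 12.5 MHz.
2.5 MHz ≤ fs/2 = 13.75 MHz, passes unchanged.
38 MHz mod fs = 10.5 MHz.
10.5 MHz ≤ fs/2 = 13.75 MHz, appears at 10.5 MHz.
51 MHz mod fs = 23.5 MHz.
23.5 MHz > fs/2 = 13.75 MHz, folds to fs − 23.5 MHz = 4 MHz.
93 MHz mod fs = 10.5 MHz.
10.5 MHz ≤ fs/2 = 13.75 MHz, appears at 10.5 MHz.
38 MHz and 93 MHz both map to 10.5 MHz.

38 MHz, 93 MHz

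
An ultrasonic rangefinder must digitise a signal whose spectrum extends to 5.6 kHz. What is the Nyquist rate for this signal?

Nyquist rate = 2 × 5.6 kHz = 11.2 kHz.

11.2 kHz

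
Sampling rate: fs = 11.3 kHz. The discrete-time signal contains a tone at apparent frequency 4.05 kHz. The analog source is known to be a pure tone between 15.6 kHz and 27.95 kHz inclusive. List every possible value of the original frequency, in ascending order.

Frequencies that alias to 4.05 kHz are k·fs ± 4.05 kHz for integer k ≥ 0.
k=0: 4.05 kHz.
k=1: 7.25 kHz, 15.35 kHz.
k=2: 18.55 kHz, 26.65 kHz.
k=3: 29.85 kHz, 37.95 kHz.
Within [15.6 kHz, 27.95 kHz]: 18.55 kHz, 26.65 kHz.

18.55 kHz, 26.65 kHz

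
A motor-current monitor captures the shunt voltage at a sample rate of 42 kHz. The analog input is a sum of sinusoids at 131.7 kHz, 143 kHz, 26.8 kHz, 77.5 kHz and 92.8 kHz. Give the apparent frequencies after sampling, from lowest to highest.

fs/2 = 21 kHz.
131.7 kHz mod fs = 5.7 kHz.
5.7 kHz ≤ fs/2 = 21 kHz, appears at 5.7 kHz.
143 kHz mod fs = 17 kHz.
17 kHz ≤ fs/2 = 21 kHz, appears at 17 kHz.
26.8 kHz > fs/2 = 21 kHz, folds to fs − 26.8 kHz = 15.2 kHz.
77.5 kHz mod fs = 35.5 kHz.
35.5 kHz > fs/2 = 21 kHz, folds to fs − 35.5 kHz = 6.5 kHz.
92.8 kHz mod fs = 8.8 kHz.
8.8 kHz ≤ fs/2 = 21 kHz, appears at 8.8 kHz.
Distinct values: {5.7 kHz, 6.5 kHz, 8.8 kHz, 15.2 kHz, 17 kHz}.

5.7 kHz, 6.5 kHz, 8.8 kHz, 15.2 kHz, 17 kHz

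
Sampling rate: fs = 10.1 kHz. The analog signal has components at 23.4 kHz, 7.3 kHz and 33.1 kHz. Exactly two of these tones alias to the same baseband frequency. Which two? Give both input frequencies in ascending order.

7.3 kHz, 33.1 kHz

fs/2 = 5.05 kHz.
23.4 kHz mod fs = 3.2 kHz.
3.2 kHz ≤ fs/2 = 5.05 kHz, appears at 3.2 kHz.
7.3 kHz > fs/2 = 5.05 kHz, folds to fs − 7.3 kHz = 2.8 kHz.
33.1 kHz mod fs = 2.8 kHz.
2.8 kHz ≤ fs/2 = 5.05 kHz, appears at 2.8 kHz.
7.3 kHz and 33.1 kHz both map to 2.8 kHz.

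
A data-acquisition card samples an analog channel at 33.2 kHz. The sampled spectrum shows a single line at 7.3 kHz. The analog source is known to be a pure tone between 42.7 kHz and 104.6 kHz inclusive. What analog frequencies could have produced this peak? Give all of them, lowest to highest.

Frequencies that alias to 7.3 kHz are k·fs ± 7.3 kHz for integer k ≥ 0.
k=0: 7.3 kHz.
k=1: 25.9 kHz, 40.5 kHz.
k=2: 59.1 kHz, 73.7 kHz.
k=3: 92.3 kHz, 106.9 kHz.
k=4: 125.5 kHz, 140.1 kHz.
Within [42.7 kHz, 104.6 kHz]: 59.1 kHz, 73.7 kHz, 92.3 kHz.

59.1 kHz, 73.7 kHz, 92.3 kHz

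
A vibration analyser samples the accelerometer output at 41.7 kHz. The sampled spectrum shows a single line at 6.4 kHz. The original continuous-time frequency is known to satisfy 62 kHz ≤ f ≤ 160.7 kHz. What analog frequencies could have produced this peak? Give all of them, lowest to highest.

77 kHz, 89.8 kHz, 118.7 kHz, 131.5 kHz, 160.4 kHz

Frequencies that alias to 6.4 kHz are k·fs ± 6.4 kHz for integer k ≥ 0.
k=0: 6.4 kHz.
k=1: 35.3 kHz, 48.1 kHz.
k=2: 77 kHz, 89.8 kHz.
k=3: 118.7 kHz, 131.5 kHz.
k=4: 160.4 kHz, 173.2 kHz.
k=5: 202.1 kHz, 214.9 kHz.
Within [62 kHz, 160.7 kHz]: 77 kHz, 89.8 kHz, 118.7 kHz, 131.5 kHz, 160.4 kHz.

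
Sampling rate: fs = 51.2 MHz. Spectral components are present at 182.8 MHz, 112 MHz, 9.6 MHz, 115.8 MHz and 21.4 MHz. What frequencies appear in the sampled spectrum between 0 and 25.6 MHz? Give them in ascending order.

9.6 MHz, 13.4 MHz, 21.4 MHz, 22 MHz

fs/2 = 25.6 MHz.
182.8 MHz mod fs = 29.2 MHz.
29.2 MHz > fs/2 = 25.6 MHz, folds to fs − 29.2 MHz = 22 MHz.
112 MHz mod fs = 9.6 MHz.
9.6 MHz ≤ fs/2 = 25.6 MHz, appears at 9.6 MHz.
9.6 MHz ≤ fs/2 = 25.6 MHz, passes unchanged.
115.8 MHz mod fs = 13.4 MHz.
13.4 MHz ≤ fs/2 = 25.6 MHz, appears at 13.4 MHz.
21.4 MHz ≤ fs/2 = 25.6 MHz, passes unchanged.
Distinct values: {9.6 MHz, 13.4 MHz, 21.4 MHz, 22 MHz}.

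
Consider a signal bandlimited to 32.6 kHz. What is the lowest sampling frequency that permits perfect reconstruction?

65.2 kHz

Nyquist rate = 2 × 32.6 kHz = 65.2 kHz.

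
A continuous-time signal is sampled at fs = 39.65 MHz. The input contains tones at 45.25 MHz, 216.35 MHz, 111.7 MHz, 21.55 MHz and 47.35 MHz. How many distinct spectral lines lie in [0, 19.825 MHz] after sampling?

4

fs/2 = 19.825 MHz.
45.25 MHz mod fs = 5.6 MHz.
5.6 MHz ≤ fs/2 = 19.825 MHz, appears at 5.6 MHz.
216.35 MHz mod fs = 18.1 MHz.
18.1 MHz ≤ fs/2 = 19.825 MHz, appears at 18.1 MHz.
111.7 MHz mod fs = 32.4 MHz.
32.4 MHz > fs/2 = 19.825 MHz, folds to fs − 32.4 MHz = 7.25 MHz.
21.55 MHz > fs/2 = 19.825 MHz, folds to fs − 21.55 MHz = 18.1 MHz.
47.35 MHz mod fs = 7.7 MHz.
7.7 MHz ≤ fs/2 = 19.825 MHz, appears at 7.7 MHz.
Distinct values: {5.6 MHz, 7.25 MHz, 7.7 MHz, 18.1 MHz} → 4.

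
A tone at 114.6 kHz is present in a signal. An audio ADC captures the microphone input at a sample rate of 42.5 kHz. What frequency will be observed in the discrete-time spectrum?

114.6 kHz mod fs = 29.6 kHz.
29.6 kHz > fs/2 = 21.25 kHz, folds to fs − 29.6 kHz = 12.9 kHz.

12.9 kHz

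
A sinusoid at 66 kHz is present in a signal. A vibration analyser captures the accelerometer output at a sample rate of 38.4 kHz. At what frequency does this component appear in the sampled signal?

66 kHz mod fs = 27.6 kHz.
27.6 kHz > fs/2 = 19.2 kHz, folds to fs − 27.6 kHz = 10.8 kHz.

10.8 kHz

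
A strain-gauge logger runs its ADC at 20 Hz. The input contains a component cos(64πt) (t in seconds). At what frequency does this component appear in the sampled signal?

ω = 64π rad/s → f = ω/(2π) = 32 Hz.
32 Hz mod fs = 12 Hz.
12 Hz > fs/2 = 10 Hz, folds to fs − 12 Hz = 8 Hz.

8 Hz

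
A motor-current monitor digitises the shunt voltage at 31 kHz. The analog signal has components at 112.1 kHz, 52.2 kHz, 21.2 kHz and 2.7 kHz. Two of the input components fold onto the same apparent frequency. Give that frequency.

fs/2 = 15.5 kHz.
112.1 kHz mod fs = 19.1 kHz.
19.1 kHz > fs/2 = 15.5 kHz, folds to fs − 19.1 kHz = 11.9 kHz.
52.2 kHz mod fs = 21.2 kHz.
21.2 kHz > fs/2 = 15.5 kHz, folds to fs − 21.2 kHz = 9.8 kHz.
21.2 kHz > fs/2 = 15.5 kHz, folds to fs − 21.2 kHz = 9.8 kHz.
2.7 kHz ≤ fs/2 = 15.5 kHz, passes unchanged.
21.2 kHz and 52.2 kHz both map to 9.8 kHz.

9.8 kHz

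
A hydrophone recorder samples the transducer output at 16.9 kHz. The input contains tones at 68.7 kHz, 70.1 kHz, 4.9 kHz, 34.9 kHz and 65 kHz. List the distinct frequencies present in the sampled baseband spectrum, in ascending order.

1.1 kHz, 2.5 kHz, 2.6 kHz, 4.9 kHz

fs/2 = 8.45 kHz.
68.7 kHz mod fs = 1.1 kHz.
1.1 kHz ≤ fs/2 = 8.45 kHz, appears at 1.1 kHz.
70.1 kHz mod fs = 2.5 kHz.
2.5 kHz ≤ fs/2 = 8.45 kHz, appears at 2.5 kHz.
4.9 kHz ≤ fs/2 = 8.45 kHz, passes unchanged.
34.9 kHz mod fs = 1.1 kHz.
1.1 kHz ≤ fs/2 = 8.45 kHz, appears at 1.1 kHz.
65 kHz mod fs = 14.3 kHz.
14.3 kHz > fs/2 = 8.45 kHz, folds to fs − 14.3 kHz = 2.6 kHz.
Distinct values: {1.1 kHz, 2.5 kHz, 2.6 kHz, 4.9 kHz}.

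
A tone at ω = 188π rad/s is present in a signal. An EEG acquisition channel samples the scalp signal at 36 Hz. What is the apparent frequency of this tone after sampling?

14 Hz

ω = 188π rad/s → f = ω/(2π) = 94 Hz.
94 Hz mod fs = 22 Hz.
22 Hz > fs/2 = 18 Hz, folds to fs − 22 Hz = 14 Hz.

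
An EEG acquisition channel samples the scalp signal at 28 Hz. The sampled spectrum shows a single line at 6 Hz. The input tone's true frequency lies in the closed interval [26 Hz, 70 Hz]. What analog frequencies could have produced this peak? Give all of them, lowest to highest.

34 Hz, 50 Hz, 62 Hz

Frequencies that alias to 6 Hz are k·fs ± 6 Hz for integer k ≥ 0.
k=0: 6 Hz.
k=1: 22 Hz, 34 Hz.
k=2: 50 Hz, 62 Hz.
k=3: 78 Hz, 90 Hz.
Within [26 Hz, 70 Hz]: 34 Hz, 50 Hz, 62 Hz.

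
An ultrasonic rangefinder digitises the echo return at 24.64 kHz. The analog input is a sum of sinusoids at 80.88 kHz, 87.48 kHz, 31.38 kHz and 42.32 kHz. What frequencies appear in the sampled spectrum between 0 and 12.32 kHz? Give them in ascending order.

6.74 kHz, 6.96 kHz, 11.08 kHz

fs/2 = 12.32 kHz.
80.88 kHz mod fs = 6.96 kHz.
6.96 kHz ≤ fs/2 = 12.32 kHz, appears at 6.96 kHz.
87.48 kHz mod fs = 13.56 kHz.
13.56 kHz > fs/2 = 12.32 kHz, folds to fs − 13.56 kHz = 11.08 kHz.
31.38 kHz mod fs = 6.74 kHz.
6.74 kHz ≤ fs/2 = 12.32 kHz, appears at 6.74 kHz.
42.32 kHz mod fs = 17.68 kHz.
17.68 kHz > fs/2 = 12.32 kHz, folds to fs − 17.68 kHz = 6.96 kHz.
Distinct values: {6.74 kHz, 6.96 kHz, 11.08 kHz}.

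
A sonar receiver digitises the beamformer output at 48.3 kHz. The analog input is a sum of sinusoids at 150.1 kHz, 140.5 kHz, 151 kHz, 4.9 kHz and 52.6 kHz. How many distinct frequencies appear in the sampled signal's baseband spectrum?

5

fs/2 = 24.15 kHz.
150.1 kHz mod fs = 5.2 kHz.
5.2 kHz ≤ fs/2 = 24.15 kHz, appears at 5.2 kHz.
140.5 kHz mod fs = 43.9 kHz.
43.9 kHz > fs/2 = 24.15 kHz, folds to fs − 43.9 kHz = 4.4 kHz.
151 kHz mod fs = 6.1 kHz.
6.1 kHz ≤ fs/2 = 24.15 kHz, appears at 6.1 kHz.
4.9 kHz ≤ fs/2 = 24.15 kHz, passes unchanged.
52.6 kHz mod fs = 4.3 kHz.
4.3 kHz ≤ fs/2 = 24.15 kHz, appears at 4.3 kHz.
Distinct values: {4.3 kHz, 4.4 kHz, 4.9 kHz, 5.2 kHz, 6.1 kHz} → 5.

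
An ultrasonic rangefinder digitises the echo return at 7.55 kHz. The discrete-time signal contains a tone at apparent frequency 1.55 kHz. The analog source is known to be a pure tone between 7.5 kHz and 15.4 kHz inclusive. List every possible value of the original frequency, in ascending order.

Frequencies that alias to 1.55 kHz are k·fs ± 1.55 kHz for integer k ≥ 0.
k=0: 1.55 kHz.
k=1: 6 kHz, 9.1 kHz.
k=2: 13.55 kHz, 16.65 kHz.
k=3: 21.1 kHz, 24.2 kHz.
Within [7.5 kHz, 15.4 kHz]: 9.1 kHz, 13.55 kHz.

9.1 kHz, 13.55 kHz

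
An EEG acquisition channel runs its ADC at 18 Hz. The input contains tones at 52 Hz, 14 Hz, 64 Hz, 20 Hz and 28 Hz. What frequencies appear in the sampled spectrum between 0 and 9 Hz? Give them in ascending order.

fs/2 = 9 Hz.
52 Hz mod fs = 16 Hz.
16 Hz > fs/2 = 9 Hz, folds to fs − 16 Hz = 2 Hz.
14 Hz > fs/2 = 9 Hz, folds to fs − 14 Hz = 4 Hz.
64 Hz mod fs = 10 Hz.
10 Hz > fs/2 = 9 Hz, folds to fs − 10 Hz = 8 Hz.
20 Hz mod fs = 2 Hz.
2 Hz ≤ fs/2 = 9 Hz, appears at 2 Hz.
28 Hz mod fs = 10 Hz.
10 Hz > fs/2 = 9 Hz, folds to fs − 10 Hz = 8 Hz.
Distinct values: {2 Hz, 4 Hz, 8 Hz}.

2 Hz, 4 Hz, 8 Hz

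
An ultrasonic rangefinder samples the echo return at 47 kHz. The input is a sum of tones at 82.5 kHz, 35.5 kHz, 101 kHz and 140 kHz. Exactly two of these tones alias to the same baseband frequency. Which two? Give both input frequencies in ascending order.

fs/2 = 23.5 kHz.
82.5 kHz mod fs = 35.5 kHz.
35.5 kHz > fs/2 = 23.5 kHz, folds to fs − 35.5 kHz = 11.5 kHz.
35.5 kHz > fs/2 = 23.5 kHz, folds to fs − 35.5 kHz = 11.5 kHz.
101 kHz mod fs = 7 kHz.
7 kHz ≤ fs/2 = 23.5 kHz, appears at 7 kHz.
140 kHz mod fs = 46 kHz.
46 kHz > fs/2 = 23.5 kHz, folds to fs − 46 kHz = 1 kHz.
35.5 kHz and 82.5 kHz both map to 11.5 kHz.

35.5 kHz, 82.5 kHz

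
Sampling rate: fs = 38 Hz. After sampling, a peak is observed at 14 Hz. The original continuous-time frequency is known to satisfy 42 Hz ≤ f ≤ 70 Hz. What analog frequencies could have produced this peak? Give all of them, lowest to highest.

52 Hz, 62 Hz

Frequencies that alias to 14 Hz are k·fs ± 14 Hz for integer k ≥ 0.
k=0: 14 Hz.
k=1: 24 Hz, 52 Hz.
k=2: 62 Hz, 90 Hz.
k=3: 100 Hz, 128 Hz.
Within [42 Hz, 70 Hz]: 52 Hz, 62 Hz.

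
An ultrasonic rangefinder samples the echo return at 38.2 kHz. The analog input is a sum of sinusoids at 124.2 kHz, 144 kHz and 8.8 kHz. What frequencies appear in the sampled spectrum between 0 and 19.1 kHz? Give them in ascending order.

8.8 kHz, 9.6 kHz

fs/2 = 19.1 kHz.
124.2 kHz mod fs = 9.6 kHz.
9.6 kHz ≤ fs/2 = 19.1 kHz, appears at 9.6 kHz.
144 kHz mod fs = 29.4 kHz.
29.4 kHz > fs/2 = 19.1 kHz, folds to fs − 29.4 kHz = 8.8 kHz.
8.8 kHz ≤ fs/2 = 19.1 kHz, passes unchanged.
Distinct values: {8.8 kHz, 9.6 kHz}.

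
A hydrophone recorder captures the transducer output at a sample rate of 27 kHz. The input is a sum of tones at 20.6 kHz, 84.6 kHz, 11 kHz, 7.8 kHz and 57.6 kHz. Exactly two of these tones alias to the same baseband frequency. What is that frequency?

fs/2 = 13.5 kHz.
20.6 kHz > fs/2 = 13.5 kHz, folds to fs − 20.6 kHz = 6.4 kHz.
84.6 kHz mod fs = 3.6 kHz.
3.6 kHz ≤ fs/2 = 13.5 kHz, appears at 3.6 kHz.
11 kHz ≤ fs/2 = 13.5 kHz, passes unchanged.
7.8 kHz ≤ fs/2 = 13.5 kHz, passes unchanged.
57.6 kHz mod fs = 3.6 kHz.
3.6 kHz ≤ fs/2 = 13.5 kHz, appears at 3.6 kHz.
57.6 kHz and 84.6 kHz both map to 3.6 kHz.

3.6 kHz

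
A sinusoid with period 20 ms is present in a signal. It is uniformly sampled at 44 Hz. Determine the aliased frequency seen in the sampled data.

6 Hz

T = 20 ms → f = 1/T = 50 Hz.
50 Hz mod fs = 6 Hz.
6 Hz ≤ fs/2 = 22 Hz, appears at 6 Hz.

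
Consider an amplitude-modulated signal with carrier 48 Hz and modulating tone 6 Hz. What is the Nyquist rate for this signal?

108 Hz

AM sidebands sit at fc ± fm = 42 Hz and 54 Hz.
Highest-frequency component: 54 Hz.
Nyquist rate = 2 × 54 Hz = 108 Hz.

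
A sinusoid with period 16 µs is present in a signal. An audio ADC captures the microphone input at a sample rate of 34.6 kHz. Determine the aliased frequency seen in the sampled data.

T = 16 µs → f = 1/T = 62.5 kHz.
62.5 kHz mod fs = 27.9 kHz.
27.9 kHz > fs/2 = 17.3 kHz, folds to fs − 27.9 kHz = 6.7 kHz.

6.7 kHz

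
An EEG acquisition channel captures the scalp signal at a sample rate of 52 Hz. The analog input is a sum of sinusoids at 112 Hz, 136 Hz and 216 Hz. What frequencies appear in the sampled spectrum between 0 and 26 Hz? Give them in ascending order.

8 Hz, 20 Hz

fs/2 = 26 Hz.
112 Hz mod fs = 8 Hz.
8 Hz ≤ fs/2 = 26 Hz, appears at 8 Hz.
136 Hz mod fs = 32 Hz.
32 Hz > fs/2 = 26 Hz, folds to fs − 32 Hz = 20 Hz.
216 Hz mod fs = 8 Hz.
8 Hz ≤ fs/2 = 26 Hz, appears at 8 Hz.
Distinct values: {8 Hz, 20 Hz}.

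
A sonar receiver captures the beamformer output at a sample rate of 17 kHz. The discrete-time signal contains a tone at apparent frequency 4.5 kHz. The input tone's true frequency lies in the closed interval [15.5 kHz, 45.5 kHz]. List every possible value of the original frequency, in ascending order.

Frequencies that alias to 4.5 kHz are k·fs ± 4.5 kHz for integer k ≥ 0.
k=0: 4.5 kHz.
k=1: 12.5 kHz, 21.5 kHz.
k=2: 29.5 kHz, 38.5 kHz.
k=3: 46.5 kHz, 55.5 kHz.
Within [15.5 kHz, 45.5 kHz]: 21.5 kHz, 29.5 kHz, 38.5 kHz.

21.5 kHz, 29.5 kHz, 38.5 kHz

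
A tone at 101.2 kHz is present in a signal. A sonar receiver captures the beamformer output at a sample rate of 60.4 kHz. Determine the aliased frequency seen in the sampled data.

19.6 kHz

101.2 kHz mod fs = 40.8 kHz.
40.8 kHz > fs/2 = 30.2 kHz, folds to fs − 40.8 kHz = 19.6 kHz.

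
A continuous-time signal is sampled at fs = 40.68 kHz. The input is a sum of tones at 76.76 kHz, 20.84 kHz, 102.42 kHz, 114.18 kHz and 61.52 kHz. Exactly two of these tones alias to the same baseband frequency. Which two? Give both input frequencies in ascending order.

20.84 kHz, 61.52 kHz

fs/2 = 20.34 kHz.
76.76 kHz mod fs = 36.08 kHz.
36.08 kHz > fs/2 = 20.34 kHz, folds to fs − 36.08 kHz = 4.6 kHz.
20.84 kHz > fs/2 = 20.34 kHz, folds to fs − 20.84 kHz = 19.84 kHz.
102.42 kHz mod fs = 21.06 kHz.
21.06 kHz > fs/2 = 20.34 kHz, folds to fs − 21.06 kHz = 19.62 kHz.
114.18 kHz mod fs = 32.82 kHz.
32.82 kHz > fs/2 = 20.34 kHz, folds to fs − 32.82 kHz = 7.86 kHz.
61.52 kHz mod fs = 20.84 kHz.
20.84 kHz > fs/2 = 20.34 kHz, folds to fs − 20.84 kHz = 19.84 kHz.
20.84 kHz and 61.52 kHz both map to 19.84 kHz.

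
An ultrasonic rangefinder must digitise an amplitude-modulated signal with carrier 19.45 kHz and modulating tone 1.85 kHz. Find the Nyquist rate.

AM sidebands sit at fc ± fm = 17.6 kHz and 21.3 kHz.
Highest-frequency component: 21.3 kHz.
Nyquist rate = 2 × 21.3 kHz = 42.6 kHz.

42.6 kHz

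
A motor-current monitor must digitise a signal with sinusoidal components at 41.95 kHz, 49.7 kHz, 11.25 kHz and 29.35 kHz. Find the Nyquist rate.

99.4 kHz

Highest-frequency component: 49.7 kHz.
Nyquist rate = 2 × 49.7 kHz = 99.4 kHz.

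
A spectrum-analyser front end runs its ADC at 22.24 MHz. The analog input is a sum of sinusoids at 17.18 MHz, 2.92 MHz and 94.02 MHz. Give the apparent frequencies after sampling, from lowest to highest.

2.92 MHz, 5.06 MHz

fs/2 = 11.12 MHz.
17.18 MHz > fs/2 = 11.12 MHz, folds to fs − 17.18 MHz = 5.06 MHz.
2.92 MHz ≤ fs/2 = 11.12 MHz, passes unchanged.
94.02 MHz mod fs = 5.06 MHz.
5.06 MHz ≤ fs/2 = 11.12 MHz, appears at 5.06 MHz.
Distinct values: {2.92 MHz, 5.06 MHz}.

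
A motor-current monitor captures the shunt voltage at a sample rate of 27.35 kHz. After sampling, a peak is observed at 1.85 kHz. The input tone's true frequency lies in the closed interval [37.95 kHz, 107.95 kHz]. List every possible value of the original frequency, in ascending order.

52.85 kHz, 56.55 kHz, 80.2 kHz, 83.9 kHz, 107.55 kHz

Frequencies that alias to 1.85 kHz are k·fs ± 1.85 kHz for integer k ≥ 0.
k=0: 1.85 kHz.
k=1: 25.5 kHz, 29.2 kHz.
k=2: 52.85 kHz, 56.55 kHz.
k=3: 80.2 kHz, 83.9 kHz.
k=4: 107.55 kHz, 111.25 kHz.
k=5: 134.9 kHz, 138.6 kHz.
Within [37.95 kHz, 107.95 kHz]: 52.85 kHz, 56.55 kHz, 80.2 kHz, 83.9 kHz, 107.55 kHz.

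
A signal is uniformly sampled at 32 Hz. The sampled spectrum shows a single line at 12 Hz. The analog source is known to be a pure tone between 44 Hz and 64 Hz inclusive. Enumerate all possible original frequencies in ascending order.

44 Hz, 52 Hz

Frequencies that alias to 12 Hz are k·fs ± 12 Hz for integer k ≥ 0.
k=0: 12 Hz.
k=1: 20 Hz, 44 Hz.
k=2: 52 Hz, 76 Hz.
k=3: 84 Hz, 108 Hz.
Within [44 Hz, 64 Hz]: 44 Hz, 52 Hz.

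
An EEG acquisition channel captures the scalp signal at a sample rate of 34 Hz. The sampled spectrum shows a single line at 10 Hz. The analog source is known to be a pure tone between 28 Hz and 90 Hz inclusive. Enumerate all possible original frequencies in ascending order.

Frequencies that alias to 10 Hz are k·fs ± 10 Hz for integer k ≥ 0.
k=0: 10 Hz.
k=1: 24 Hz, 44 Hz.
k=2: 58 Hz, 78 Hz.
k=3: 92 Hz, 112 Hz.
Within [28 Hz, 90 Hz]: 44 Hz, 58 Hz, 78 Hz.

44 Hz, 58 Hz, 78 Hz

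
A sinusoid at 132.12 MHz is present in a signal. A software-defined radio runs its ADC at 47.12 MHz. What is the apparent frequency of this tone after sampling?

132.12 MHz mod fs = 37.88 MHz.
37.88 MHz > fs/2 = 23.56 MHz, folds to fs − 37.88 MHz = 9.24 MHz.

9.24 MHz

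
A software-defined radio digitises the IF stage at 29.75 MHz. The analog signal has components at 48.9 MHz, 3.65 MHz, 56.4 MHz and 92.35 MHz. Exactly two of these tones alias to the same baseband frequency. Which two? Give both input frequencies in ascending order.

56.4 MHz, 92.35 MHz

fs/2 = 14.875 MHz.
48.9 MHz mod fs = 19.15 MHz.
19.15 MHz > fs/2 = 14.875 MHz, folds to fs − 19.15 MHz = 10.6 MHz.
3.65 MHz ≤ fs/2 = 14.875 MHz, passes unchanged.
56.4 MHz mod fs = 26.65 MHz.
26.65 MHz > fs/2 = 14.875 MHz, folds to fs − 26.65 MHz = 3.1 MHz.
92.35 MHz mod fs = 3.1 MHz.
3.1 MHz ≤ fs/2 = 14.875 MHz, appears at 3.1 MHz.
56.4 MHz and 92.35 MHz both map to 3.1 MHz.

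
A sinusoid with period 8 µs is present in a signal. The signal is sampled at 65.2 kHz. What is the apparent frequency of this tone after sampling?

5.4 kHz

T = 8 µs → f = 1/T = 125 kHz.
125 kHz mod fs = 59.8 kHz.
59.8 kHz > fs/2 = 32.6 kHz, folds to fs − 59.8 kHz = 5.4 kHz.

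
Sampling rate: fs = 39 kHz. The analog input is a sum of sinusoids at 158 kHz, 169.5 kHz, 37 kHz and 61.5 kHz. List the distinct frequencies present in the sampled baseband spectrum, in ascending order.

fs/2 = 19.5 kHz.
158 kHz mod fs = 2 kHz.
2 kHz ≤ fs/2 = 19.5 kHz, appears at 2 kHz.
169.5 kHz mod fs = 13.5 kHz.
13.5 kHz ≤ fs/2 = 19.5 kHz, appears at 13.5 kHz.
37 kHz > fs/2 = 19.5 kHz, folds to fs − 37 kHz = 2 kHz.
61.5 kHz mod fs = 22.5 kHz.
22.5 kHz > fs/2 = 19.5 kHz, folds to fs − 22.5 kHz = 16.5 kHz.
Distinct values: {2 kHz, 13.5 kHz, 16.5 kHz}.

2 kHz, 13.5 kHz, 16.5 kHz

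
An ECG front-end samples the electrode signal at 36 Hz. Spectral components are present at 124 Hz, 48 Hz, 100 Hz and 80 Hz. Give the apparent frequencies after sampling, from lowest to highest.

8 Hz, 12 Hz, 16 Hz

fs/2 = 18 Hz.
124 Hz mod fs = 16 Hz.
16 Hz ≤ fs/2 = 18 Hz, appears at 16 Hz.
48 Hz mod fs = 12 Hz.
12 Hz ≤ fs/2 = 18 Hz, appears at 12 Hz.
100 Hz mod fs = 28 Hz.
28 Hz > fs/2 = 18 Hz, folds to fs − 28 Hz = 8 Hz.
80 Hz mod fs = 8 Hz.
8 Hz ≤ fs/2 = 18 Hz, appears at 8 Hz.
Distinct values: {8 Hz, 12 Hz, 16 Hz}.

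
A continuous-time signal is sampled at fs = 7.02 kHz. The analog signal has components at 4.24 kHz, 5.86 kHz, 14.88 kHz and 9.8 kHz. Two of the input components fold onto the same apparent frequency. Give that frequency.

fs/2 = 3.51 kHz.
4.24 kHz > fs/2 = 3.51 kHz, folds to fs − 4.24 kHz = 2.78 kHz.
5.86 kHz > fs/2 = 3.51 kHz, folds to fs − 5.86 kHz = 1.16 kHz.
14.88 kHz mod fs = 0.84 kHz.
0.84 kHz ≤ fs/2 = 3.51 kHz, appears at 0.84 kHz.
9.8 kHz mod fs = 2.78 kHz.
2.78 kHz ≤ fs/2 = 3.51 kHz, appears at 2.78 kHz.
4.24 kHz and 9.8 kHz both map to 2.78 kHz.

2.78 kHz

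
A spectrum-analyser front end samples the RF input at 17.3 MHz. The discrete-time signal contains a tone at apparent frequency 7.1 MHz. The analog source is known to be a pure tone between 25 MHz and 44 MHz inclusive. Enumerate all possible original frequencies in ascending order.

27.5 MHz, 41.7 MHz

Frequencies that alias to 7.1 MHz are k·fs ± 7.1 MHz for integer k ≥ 0.
k=0: 7.1 MHz.
k=1: 10.2 MHz, 24.4 MHz.
k=2: 27.5 MHz, 41.7 MHz.
k=3: 44.8 MHz, 59 MHz.
Within [25 MHz, 44 MHz]: 27.5 MHz, 41.7 MHz.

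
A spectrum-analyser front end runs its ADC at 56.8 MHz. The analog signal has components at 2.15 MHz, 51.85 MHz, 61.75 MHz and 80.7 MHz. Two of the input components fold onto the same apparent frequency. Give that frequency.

4.95 MHz

fs/2 = 28.4 MHz.
2.15 MHz ≤ fs/2 = 28.4 MHz, passes unchanged.
51.85 MHz > fs/2 = 28.4 MHz, folds to fs − 51.85 MHz = 4.95 MHz.
61.75 MHz mod fs = 4.95 MHz.
4.95 MHz ≤ fs/2 = 28.4 MHz, appears at 4.95 MHz.
80.7 MHz mod fs = 23.9 MHz.
23.9 MHz ≤ fs/2 = 28.4 MHz, appears at 23.9 MHz.
51.85 MHz and 61.75 MHz both map to 4.95 MHz.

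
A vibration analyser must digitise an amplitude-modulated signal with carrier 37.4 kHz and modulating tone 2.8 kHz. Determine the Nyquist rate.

AM sidebands sit at fc ± fm = 34.6 kHz and 40.2 kHz.
Highest-frequency component: 40.2 kHz.
Nyquist rate = 2 × 40.2 kHz = 80.4 kHz.

80.4 kHz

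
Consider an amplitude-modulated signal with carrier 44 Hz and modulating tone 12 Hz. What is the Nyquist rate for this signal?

AM sidebands sit at fc ± fm = 32 Hz and 56 Hz.
Highest-frequency component: 56 Hz.
Nyquist rate = 2 × 56 Hz = 112 Hz.

112 Hz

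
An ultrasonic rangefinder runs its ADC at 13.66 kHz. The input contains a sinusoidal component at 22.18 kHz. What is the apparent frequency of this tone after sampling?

5.14 kHz

22.18 kHz mod fs = 8.52 kHz.
8.52 kHz > fs/2 = 6.83 kHz, folds to fs − 8.52 kHz = 5.14 kHz.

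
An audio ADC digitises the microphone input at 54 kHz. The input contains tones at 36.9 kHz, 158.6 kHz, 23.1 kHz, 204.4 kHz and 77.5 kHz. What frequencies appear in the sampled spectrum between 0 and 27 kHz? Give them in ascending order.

fs/2 = 27 kHz.
36.9 kHz > fs/2 = 27 kHz, folds to fs − 36.9 kHz = 17.1 kHz.
158.6 kHz mod fs = 50.6 kHz.
50.6 kHz > fs/2 = 27 kHz, folds to fs − 50.6 kHz = 3.4 kHz.
23.1 kHz ≤ fs/2 = 27 kHz, passes unchanged.
204.4 kHz mod fs = 42.4 kHz.
42.4 kHz > fs/2 = 27 kHz, folds to fs − 42.4 kHz = 11.6 kHz.
77.5 kHz mod fs = 23.5 kHz.
23.5 kHz ≤ fs/2 = 27 kHz, appears at 23.5 kHz.
Distinct values: {3.4 kHz, 11.6 kHz, 17.1 kHz, 23.1 kHz, 23.5 kHz}.

3.4 kHz, 11.6 kHz, 17.1 kHz, 23.1 kHz, 23.5 kHz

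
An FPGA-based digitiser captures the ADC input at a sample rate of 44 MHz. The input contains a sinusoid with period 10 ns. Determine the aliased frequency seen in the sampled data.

12 MHz

T = 10 ns → f = 1/T = 100 MHz.
100 MHz mod fs = 12 MHz.
12 MHz ≤ fs/2 = 22 MHz, appears at 12 MHz.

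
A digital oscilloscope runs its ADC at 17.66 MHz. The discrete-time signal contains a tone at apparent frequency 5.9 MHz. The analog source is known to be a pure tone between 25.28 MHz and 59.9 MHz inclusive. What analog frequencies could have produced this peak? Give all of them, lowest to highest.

29.42 MHz, 41.22 MHz, 47.08 MHz, 58.88 MHz

Frequencies that alias to 5.9 MHz are k·fs ± 5.9 MHz for integer k ≥ 0.
k=0: 5.9 MHz.
k=1: 11.76 MHz, 23.56 MHz.
k=2: 29.42 MHz, 41.22 MHz.
k=3: 47.08 MHz, 58.88 MHz.
k=4: 64.74 MHz, 76.54 MHz.
Within [25.28 MHz, 59.9 MHz]: 29.42 MHz, 41.22 MHz, 47.08 MHz, 58.88 MHz.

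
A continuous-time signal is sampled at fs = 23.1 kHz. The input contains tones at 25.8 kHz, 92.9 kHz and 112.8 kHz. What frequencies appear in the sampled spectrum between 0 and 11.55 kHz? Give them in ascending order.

0.5 kHz, 2.7 kHz

fs/2 = 11.55 kHz.
25.8 kHz mod fs = 2.7 kHz.
2.7 kHz ≤ fs/2 = 11.55 kHz, appears at 2.7 kHz.
92.9 kHz mod fs = 0.5 kHz.
0.5 kHz ≤ fs/2 = 11.55 kHz, appears at 0.5 kHz.
112.8 kHz mod fs = 20.4 kHz.
20.4 kHz > fs/2 = 11.55 kHz, folds to fs − 20.4 kHz = 2.7 kHz.
Distinct values: {0.5 kHz, 2.7 kHz}.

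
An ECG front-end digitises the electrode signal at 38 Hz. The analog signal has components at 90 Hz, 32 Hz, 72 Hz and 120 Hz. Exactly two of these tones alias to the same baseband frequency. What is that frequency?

fs/2 = 19 Hz.
90 Hz mod fs = 14 Hz.
14 Hz ≤ fs/2 = 19 Hz, appears at 14 Hz.
32 Hz > fs/2 = 19 Hz, folds to fs − 32 Hz = 6 Hz.
72 Hz mod fs = 34 Hz.
34 Hz > fs/2 = 19 Hz, folds to fs − 34 Hz = 4 Hz.
120 Hz mod fs = 6 Hz.
6 Hz ≤ fs/2 = 19 Hz, appears at 6 Hz.
32 Hz and 120 Hz both map to 6 Hz.

6 Hz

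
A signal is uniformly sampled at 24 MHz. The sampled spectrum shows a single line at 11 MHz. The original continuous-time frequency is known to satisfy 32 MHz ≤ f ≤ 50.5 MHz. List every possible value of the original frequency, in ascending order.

35 MHz, 37 MHz

Frequencies that alias to 11 MHz are k·fs ± 11 MHz for integer k ≥ 0.
k=0: 11 MHz.
k=1: 13 MHz, 35 MHz.
k=2: 37 MHz, 59 MHz.
k=3: 61 MHz, 83 MHz.
Within [32 MHz, 50.5 MHz]: 35 MHz, 37 MHz.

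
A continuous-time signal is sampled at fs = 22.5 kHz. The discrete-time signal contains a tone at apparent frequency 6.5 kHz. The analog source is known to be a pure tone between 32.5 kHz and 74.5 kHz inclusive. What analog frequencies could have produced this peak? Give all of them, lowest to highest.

38.5 kHz, 51.5 kHz, 61 kHz, 74 kHz

Frequencies that alias to 6.5 kHz are k·fs ± 6.5 kHz for integer k ≥ 0.
k=0: 6.5 kHz.
k=1: 16 kHz, 29 kHz.
k=2: 38.5 kHz, 51.5 kHz.
k=3: 61 kHz, 74 kHz.
k=4: 83.5 kHz, 96.5 kHz.
Within [32.5 kHz, 74.5 kHz]: 38.5 kHz, 51.5 kHz, 61 kHz, 74 kHz.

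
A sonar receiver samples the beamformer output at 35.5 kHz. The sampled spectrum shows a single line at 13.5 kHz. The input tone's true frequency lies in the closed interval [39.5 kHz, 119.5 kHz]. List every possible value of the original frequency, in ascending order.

Frequencies that alias to 13.5 kHz are k·fs ± 13.5 kHz for integer k ≥ 0.
k=0: 13.5 kHz.
k=1: 22 kHz, 49 kHz.
k=2: 57.5 kHz, 84.5 kHz.
k=3: 93 kHz, 120 kHz.
k=4: 128.5 kHz, 155.5 kHz.
Within [39.5 kHz, 119.5 kHz]: 49 kHz, 57.5 kHz, 84.5 kHz, 93 kHz.

49 kHz, 57.5 kHz, 84.5 kHz, 93 kHz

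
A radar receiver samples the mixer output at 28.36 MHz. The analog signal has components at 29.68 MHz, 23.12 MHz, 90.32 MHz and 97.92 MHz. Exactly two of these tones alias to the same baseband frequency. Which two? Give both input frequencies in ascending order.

fs/2 = 14.18 MHz.
29.68 MHz mod fs = 1.32 MHz.
1.32 MHz ≤ fs/2 = 14.18 MHz, appears at 1.32 MHz.
23.12 MHz > fs/2 = 14.18 MHz, folds to fs − 23.12 MHz = 5.24 MHz.
90.32 MHz mod fs = 5.24 MHz.
5.24 MHz ≤ fs/2 = 14.18 MHz, appears at 5.24 MHz.
97.92 MHz mod fs = 12.84 MHz.
12.84 MHz ≤ fs/2 = 14.18 MHz, appears at 12.84 MHz.
23.12 MHz and 90.32 MHz both map to 5.24 MHz.

23.12 MHz, 90.32 MHz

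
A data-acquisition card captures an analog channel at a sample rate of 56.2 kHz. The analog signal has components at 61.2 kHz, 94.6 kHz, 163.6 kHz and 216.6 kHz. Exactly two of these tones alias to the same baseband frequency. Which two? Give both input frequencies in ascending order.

fs/2 = 28.1 kHz.
61.2 kHz mod fs = 5 kHz.
5 kHz ≤ fs/2 = 28.1 kHz, appears at 5 kHz.
94.6 kHz mod fs = 38.4 kHz.
38.4 kHz > fs/2 = 28.1 kHz, folds to fs − 38.4 kHz = 17.8 kHz.
163.6 kHz mod fs = 51.2 kHz.
51.2 kHz > fs/2 = 28.1 kHz, folds to fs − 51.2 kHz = 5 kHz.
216.6 kHz mod fs = 48 kHz.
48 kHz > fs/2 = 28.1 kHz, folds to fs − 48 kHz = 8.2 kHz.
61.2 kHz and 163.6 kHz both map to 5 kHz.

61.2 kHz, 163.6 kHz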